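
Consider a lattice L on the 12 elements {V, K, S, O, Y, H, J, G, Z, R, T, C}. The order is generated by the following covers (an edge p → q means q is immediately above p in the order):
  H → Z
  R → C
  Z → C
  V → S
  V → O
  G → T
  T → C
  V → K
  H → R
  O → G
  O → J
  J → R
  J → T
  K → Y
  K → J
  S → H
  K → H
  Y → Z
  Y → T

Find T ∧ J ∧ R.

J

Common lower bounds of {T, J, R}: J, K, O, V.
The greatest among these is J.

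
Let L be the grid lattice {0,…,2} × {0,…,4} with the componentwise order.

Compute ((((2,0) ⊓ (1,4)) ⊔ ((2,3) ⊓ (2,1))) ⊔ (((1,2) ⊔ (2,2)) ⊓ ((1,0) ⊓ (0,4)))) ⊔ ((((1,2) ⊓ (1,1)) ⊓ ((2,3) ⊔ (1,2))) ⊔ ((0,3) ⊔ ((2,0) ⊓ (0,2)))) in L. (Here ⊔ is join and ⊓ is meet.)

(2,0) ∧ (1,4) = (1,0)
(2,3) ∧ (2,1) = (2,1)
(1,0) ∨ (2,1) = (2,1)
(1,2) ∨ (2,2) = (2,2)
(1,0) ∧ (0,4) = (0,0)
(2,2) ∧ (0,0) = (0,0)
(2,1) ∨ (0,0) = (2,1)
(1,2) ∧ (1,1) = (1,1)
(2,3) ∨ (1,2) = (2,3)
(1,1) ∧ (2,3) = (1,1)
(2,0) ∧ (0,2) = (0,0)
(0,3) ∨ (0,0) = (0,3)
(1,1) ∨ (0,3) = (1,3)
(2,1) ∨ (1,3) = (2,3)

(2,3)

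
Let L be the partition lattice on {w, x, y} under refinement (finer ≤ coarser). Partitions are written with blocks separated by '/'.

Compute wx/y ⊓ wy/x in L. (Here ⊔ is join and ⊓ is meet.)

wx/y ∧ wy/x = w/x/y

w/x/y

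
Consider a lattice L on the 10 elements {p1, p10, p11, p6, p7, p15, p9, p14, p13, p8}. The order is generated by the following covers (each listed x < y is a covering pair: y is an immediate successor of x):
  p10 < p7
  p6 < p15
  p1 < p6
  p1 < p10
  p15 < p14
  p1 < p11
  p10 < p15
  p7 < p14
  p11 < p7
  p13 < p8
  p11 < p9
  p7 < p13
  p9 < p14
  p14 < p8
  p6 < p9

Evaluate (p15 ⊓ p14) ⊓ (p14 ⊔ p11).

p15 ∧ p14 = p15
p14 ∨ p11 = p14
p15 ∧ p14 = p15

p15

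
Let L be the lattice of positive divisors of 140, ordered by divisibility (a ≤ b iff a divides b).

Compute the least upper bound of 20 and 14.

140

Common upper bounds of {20, 14}: 140.
The least among these is 140.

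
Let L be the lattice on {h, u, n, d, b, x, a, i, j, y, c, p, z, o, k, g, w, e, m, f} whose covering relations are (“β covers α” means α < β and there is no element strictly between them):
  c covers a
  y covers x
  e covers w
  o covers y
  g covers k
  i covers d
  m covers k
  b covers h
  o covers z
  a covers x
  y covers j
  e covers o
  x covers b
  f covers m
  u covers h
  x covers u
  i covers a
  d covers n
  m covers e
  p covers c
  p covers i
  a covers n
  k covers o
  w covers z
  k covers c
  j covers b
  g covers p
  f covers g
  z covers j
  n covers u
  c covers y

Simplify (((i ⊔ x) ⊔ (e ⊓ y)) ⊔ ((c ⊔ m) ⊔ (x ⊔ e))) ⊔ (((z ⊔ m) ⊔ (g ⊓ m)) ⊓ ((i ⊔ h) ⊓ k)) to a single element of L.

i ∨ x = i
e ∧ y = y
i ∨ y = p
c ∨ m = m
x ∨ e = e
m ∨ e = m
p ∨ m = f
z ∨ m = m
g ∧ m = k
m ∨ k = m
i ∨ h = i
i ∧ k = a
m ∧ a = a
f ∨ a = f

f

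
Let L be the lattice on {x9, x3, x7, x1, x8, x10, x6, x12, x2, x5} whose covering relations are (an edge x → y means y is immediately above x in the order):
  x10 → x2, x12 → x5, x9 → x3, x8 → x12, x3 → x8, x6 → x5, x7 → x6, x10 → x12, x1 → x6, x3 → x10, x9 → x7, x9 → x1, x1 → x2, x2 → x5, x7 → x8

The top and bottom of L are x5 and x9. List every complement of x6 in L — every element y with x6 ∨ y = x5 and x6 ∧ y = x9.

Need y with x6 ∨ y = x5 and x6 ∧ y = x9.
Checking each element gives: x10, x3.

x10, x3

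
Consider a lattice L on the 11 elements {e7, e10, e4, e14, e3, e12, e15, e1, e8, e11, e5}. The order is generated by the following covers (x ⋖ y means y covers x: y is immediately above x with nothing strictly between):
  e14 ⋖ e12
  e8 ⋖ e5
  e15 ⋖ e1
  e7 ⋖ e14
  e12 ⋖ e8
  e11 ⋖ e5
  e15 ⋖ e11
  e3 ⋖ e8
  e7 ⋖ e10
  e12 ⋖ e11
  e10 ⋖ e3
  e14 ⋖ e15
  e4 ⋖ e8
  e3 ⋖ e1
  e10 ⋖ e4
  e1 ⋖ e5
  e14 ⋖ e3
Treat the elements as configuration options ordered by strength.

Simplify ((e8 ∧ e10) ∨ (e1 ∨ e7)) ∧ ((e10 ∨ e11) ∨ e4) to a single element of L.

e1

e8 ∧ e10 = e10
e1 ∨ e7 = e1
e10 ∨ e1 = e1
e10 ∨ e11 = e5
e5 ∨ e4 = e5
e1 ∧ e5 = e1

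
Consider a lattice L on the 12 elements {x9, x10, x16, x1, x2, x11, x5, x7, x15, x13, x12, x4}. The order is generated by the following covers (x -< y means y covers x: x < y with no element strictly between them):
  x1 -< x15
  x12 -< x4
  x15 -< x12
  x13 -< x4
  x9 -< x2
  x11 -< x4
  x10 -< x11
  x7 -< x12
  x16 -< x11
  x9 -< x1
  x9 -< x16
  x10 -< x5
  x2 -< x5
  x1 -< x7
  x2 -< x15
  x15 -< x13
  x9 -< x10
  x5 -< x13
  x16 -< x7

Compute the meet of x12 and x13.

x15

Common lower bounds of {x12, x13}: x1, x15, x2, x9.
The greatest among these is x15.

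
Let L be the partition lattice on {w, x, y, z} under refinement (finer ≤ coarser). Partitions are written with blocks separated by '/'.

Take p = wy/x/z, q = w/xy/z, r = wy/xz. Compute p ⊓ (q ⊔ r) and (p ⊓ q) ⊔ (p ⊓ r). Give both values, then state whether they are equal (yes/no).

wy/x/z; wy/x/z; yes

q ⊔ r = wxyz, so p ⊓ (q ⊔ r) = wy/x/z ⊓ wxyz = wy/x/z.
p ⊓ q = w/x/y/z and p ⊓ r = wy/x/z, so (p ⊓ q) ⊔ (p ⊓ r) = w/x/y/z ⊔ wy/x/z = wy/x/z.
Equal: yes.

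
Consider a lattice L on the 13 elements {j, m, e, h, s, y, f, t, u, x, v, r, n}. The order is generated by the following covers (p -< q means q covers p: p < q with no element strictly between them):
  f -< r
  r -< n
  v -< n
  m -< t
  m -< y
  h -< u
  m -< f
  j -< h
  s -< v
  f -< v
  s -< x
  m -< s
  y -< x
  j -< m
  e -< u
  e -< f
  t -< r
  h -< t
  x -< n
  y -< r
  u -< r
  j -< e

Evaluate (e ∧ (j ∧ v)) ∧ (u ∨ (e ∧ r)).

j ∧ v = j
e ∧ j = j
e ∧ r = e
u ∨ e = u
j ∧ u = j

j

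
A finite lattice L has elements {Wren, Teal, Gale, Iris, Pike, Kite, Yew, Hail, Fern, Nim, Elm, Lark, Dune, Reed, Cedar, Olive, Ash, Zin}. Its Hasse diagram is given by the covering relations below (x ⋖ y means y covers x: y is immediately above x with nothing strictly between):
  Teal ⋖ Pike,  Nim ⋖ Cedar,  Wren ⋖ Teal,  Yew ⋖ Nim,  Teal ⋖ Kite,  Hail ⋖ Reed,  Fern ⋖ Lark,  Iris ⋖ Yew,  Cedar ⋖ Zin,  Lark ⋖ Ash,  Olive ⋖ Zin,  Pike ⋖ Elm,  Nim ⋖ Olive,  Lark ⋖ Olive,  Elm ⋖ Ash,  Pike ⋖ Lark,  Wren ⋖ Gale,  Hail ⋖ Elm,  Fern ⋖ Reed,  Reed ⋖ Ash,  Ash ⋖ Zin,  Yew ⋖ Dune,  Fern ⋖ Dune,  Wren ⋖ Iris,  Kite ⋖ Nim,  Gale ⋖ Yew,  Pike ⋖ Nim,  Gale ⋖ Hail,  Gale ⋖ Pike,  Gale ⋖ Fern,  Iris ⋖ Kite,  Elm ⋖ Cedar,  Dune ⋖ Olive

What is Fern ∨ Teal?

Lark

Common upper bounds of {Fern, Teal}: Ash, Lark, Olive, Zin.
The least among these is Lark.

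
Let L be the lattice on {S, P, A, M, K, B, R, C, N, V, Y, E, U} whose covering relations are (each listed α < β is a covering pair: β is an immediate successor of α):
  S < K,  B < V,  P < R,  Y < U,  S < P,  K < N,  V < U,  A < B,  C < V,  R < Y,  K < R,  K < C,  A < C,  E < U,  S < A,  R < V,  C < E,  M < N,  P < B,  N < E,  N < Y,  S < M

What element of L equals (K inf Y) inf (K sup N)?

K

K ∧ Y = K
K ∨ N = N
K ∧ N = K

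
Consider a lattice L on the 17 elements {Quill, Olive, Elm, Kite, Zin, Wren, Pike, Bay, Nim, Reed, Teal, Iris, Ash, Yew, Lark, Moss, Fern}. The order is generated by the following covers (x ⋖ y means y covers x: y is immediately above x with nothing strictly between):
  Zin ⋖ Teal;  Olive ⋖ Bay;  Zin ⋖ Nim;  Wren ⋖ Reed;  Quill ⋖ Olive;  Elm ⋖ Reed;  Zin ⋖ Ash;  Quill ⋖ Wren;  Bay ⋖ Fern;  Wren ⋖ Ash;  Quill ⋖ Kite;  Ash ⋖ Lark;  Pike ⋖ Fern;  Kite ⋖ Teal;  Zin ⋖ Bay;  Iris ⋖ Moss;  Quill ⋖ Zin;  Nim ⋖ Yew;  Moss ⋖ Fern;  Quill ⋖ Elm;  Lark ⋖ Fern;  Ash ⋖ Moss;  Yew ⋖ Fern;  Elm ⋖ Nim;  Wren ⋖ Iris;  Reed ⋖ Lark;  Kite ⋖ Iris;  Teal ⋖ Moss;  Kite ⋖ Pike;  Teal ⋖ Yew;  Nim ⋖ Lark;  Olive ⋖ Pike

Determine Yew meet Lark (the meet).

Nim

Common lower bounds of {Yew, Lark}: Elm, Nim, Quill, Zin.
The greatest among these is Nim.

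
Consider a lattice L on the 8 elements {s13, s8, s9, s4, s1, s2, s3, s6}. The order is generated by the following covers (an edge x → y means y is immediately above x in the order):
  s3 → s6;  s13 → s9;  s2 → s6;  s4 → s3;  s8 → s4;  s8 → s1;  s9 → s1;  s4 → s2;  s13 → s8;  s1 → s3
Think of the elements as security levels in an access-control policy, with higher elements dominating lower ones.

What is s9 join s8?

s1

Common upper bounds of {s9, s8}: s1, s3, s6.
The least among these is s1.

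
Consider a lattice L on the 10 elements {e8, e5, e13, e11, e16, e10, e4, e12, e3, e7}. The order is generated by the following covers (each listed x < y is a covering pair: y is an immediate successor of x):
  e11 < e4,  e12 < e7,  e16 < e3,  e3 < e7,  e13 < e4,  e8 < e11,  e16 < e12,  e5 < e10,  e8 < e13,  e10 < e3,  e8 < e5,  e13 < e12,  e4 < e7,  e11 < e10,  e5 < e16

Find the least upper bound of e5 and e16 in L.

e16

Common upper bounds of {e5, e16}: e12, e16, e3, e7.
The least among these is e16.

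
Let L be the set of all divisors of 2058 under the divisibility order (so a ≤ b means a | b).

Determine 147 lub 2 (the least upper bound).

294

In the divisibility order, the join is the least common multiple: lcm(147, 2) = 294.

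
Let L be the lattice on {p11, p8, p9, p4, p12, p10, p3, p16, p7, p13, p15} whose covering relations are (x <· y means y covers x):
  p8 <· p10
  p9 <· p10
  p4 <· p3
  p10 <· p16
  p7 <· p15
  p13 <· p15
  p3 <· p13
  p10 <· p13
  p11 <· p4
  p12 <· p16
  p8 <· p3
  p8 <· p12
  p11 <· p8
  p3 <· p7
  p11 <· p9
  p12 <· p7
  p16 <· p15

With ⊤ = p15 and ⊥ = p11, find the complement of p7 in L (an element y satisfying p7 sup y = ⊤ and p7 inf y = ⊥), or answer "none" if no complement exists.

Need y with p7 ∨ y = p15 and p7 ∧ y = p11.
Checking each element gives: p9.

p9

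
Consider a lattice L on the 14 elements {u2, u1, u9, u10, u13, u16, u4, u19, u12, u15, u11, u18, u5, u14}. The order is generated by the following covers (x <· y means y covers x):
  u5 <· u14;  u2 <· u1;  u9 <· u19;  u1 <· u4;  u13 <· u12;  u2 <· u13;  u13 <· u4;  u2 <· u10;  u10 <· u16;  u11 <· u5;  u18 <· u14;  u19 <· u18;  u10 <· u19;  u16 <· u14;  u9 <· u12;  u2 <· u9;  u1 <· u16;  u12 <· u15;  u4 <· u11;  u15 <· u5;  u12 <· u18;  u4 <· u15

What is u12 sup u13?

u12

Common upper bounds of {u12, u13}: u12, u14, u15, u18, u5.
The least among these is u12.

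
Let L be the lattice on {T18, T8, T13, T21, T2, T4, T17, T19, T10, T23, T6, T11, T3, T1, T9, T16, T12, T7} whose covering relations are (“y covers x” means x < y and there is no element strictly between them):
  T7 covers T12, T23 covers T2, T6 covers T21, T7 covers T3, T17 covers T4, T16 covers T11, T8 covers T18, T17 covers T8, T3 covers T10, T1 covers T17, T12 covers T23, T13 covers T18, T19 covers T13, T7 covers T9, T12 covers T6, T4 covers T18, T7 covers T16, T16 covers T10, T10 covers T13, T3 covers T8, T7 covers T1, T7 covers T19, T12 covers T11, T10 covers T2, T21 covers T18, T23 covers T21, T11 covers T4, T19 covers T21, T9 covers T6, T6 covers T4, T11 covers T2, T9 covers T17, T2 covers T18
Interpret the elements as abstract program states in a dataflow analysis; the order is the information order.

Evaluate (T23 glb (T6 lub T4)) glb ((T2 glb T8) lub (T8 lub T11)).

T6 ∨ T4 = T6
T23 ∧ T6 = T21
T2 ∧ T8 = T18
T8 ∨ T11 = T7
T18 ∨ T7 = T7
T21 ∧ T7 = T21

T21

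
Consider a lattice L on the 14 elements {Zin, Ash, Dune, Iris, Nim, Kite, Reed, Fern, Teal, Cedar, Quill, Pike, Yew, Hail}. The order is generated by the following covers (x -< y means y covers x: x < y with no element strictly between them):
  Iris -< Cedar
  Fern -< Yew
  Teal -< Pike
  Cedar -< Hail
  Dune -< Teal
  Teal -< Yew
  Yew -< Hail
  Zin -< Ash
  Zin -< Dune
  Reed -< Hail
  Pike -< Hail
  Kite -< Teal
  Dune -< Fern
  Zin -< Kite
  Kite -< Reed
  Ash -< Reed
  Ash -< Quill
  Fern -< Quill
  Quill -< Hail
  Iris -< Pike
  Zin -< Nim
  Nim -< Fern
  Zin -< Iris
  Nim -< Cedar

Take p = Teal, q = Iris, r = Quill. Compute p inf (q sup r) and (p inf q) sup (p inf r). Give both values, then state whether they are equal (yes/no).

q sup r = Hail, so p inf (q sup r) = Teal inf Hail = Teal.
p inf q = Zin and p inf r = Dune, so (p inf q) sup (p inf r) = Zin sup Dune = Dune.
Equal: no.

Teal; Dune; no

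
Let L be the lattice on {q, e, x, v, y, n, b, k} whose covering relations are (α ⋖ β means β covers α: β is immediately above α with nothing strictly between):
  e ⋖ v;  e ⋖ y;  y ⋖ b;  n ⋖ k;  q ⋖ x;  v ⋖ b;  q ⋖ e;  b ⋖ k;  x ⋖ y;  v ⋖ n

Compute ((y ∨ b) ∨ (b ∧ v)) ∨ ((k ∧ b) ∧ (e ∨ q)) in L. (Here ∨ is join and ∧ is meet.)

b

y ∨ b = b
b ∧ v = v
b ∨ v = b
k ∧ b = b
e ∨ q = e
b ∧ e = e
b ∨ e = b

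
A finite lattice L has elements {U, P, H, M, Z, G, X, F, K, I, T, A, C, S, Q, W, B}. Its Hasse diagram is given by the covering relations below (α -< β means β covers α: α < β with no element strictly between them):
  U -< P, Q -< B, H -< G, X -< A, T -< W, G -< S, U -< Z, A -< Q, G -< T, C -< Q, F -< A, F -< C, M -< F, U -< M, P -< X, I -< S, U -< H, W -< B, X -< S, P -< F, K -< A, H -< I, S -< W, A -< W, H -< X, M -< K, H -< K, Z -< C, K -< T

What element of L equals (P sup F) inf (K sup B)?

F

P ∨ F = F
K ∨ B = B
F ∧ B = F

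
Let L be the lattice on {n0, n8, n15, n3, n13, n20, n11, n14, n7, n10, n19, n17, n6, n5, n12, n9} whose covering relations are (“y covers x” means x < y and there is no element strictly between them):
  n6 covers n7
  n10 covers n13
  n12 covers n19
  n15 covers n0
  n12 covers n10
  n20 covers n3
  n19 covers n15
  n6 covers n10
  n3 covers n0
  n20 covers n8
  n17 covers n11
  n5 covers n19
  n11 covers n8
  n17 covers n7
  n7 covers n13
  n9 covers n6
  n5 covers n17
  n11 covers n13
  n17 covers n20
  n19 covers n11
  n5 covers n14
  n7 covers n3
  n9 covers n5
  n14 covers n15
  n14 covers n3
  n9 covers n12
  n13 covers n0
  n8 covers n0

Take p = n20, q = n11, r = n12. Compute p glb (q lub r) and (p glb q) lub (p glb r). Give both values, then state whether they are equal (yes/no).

q lub r = n12, so p glb (q lub r) = n20 glb n12 = n8.
p glb q = n8 and p glb r = n8, so (p glb q) lub (p glb r) = n8 lub n8 = n8.
Equal: yes.

n8; n8; yes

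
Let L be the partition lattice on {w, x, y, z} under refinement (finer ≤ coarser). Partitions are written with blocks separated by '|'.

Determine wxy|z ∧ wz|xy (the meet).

w|xy|z

Common lower bounds of {wxy|z, wz|xy}: w|xy|z, w|x|y|z.
The greatest among these is w|xy|z.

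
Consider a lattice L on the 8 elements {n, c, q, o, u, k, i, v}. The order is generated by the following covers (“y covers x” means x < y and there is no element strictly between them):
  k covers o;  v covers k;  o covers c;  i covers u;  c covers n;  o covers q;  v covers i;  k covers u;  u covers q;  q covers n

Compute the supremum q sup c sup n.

Common upper bounds of {q, c, n}: k, o, v.
The least among these is o.

o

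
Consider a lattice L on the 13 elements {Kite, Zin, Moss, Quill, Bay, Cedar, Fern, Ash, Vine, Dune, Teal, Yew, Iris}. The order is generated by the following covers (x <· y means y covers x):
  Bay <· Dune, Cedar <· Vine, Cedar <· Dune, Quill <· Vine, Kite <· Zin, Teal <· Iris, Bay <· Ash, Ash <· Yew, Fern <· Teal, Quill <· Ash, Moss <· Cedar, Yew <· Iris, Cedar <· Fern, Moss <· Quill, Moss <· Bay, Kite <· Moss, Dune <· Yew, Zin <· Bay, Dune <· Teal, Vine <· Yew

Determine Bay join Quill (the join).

Common upper bounds of {Bay, Quill}: Ash, Iris, Yew.
The least among these is Ash.

Ash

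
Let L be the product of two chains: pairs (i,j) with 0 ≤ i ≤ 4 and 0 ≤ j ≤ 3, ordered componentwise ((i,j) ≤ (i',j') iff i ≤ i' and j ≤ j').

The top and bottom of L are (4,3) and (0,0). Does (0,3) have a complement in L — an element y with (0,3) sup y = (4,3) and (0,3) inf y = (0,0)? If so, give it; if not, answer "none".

(4,0)

Need y with (0,3) ∨ y = (4,3) and (0,3) ∧ y = (0,0).
Checking each element gives: (4,0).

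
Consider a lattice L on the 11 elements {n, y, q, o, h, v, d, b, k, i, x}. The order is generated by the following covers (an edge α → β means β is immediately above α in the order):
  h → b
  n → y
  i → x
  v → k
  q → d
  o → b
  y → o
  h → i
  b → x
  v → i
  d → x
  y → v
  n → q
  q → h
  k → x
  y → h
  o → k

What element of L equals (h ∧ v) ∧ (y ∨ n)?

y

h ∧ v = y
y ∨ n = y
y ∧ y = y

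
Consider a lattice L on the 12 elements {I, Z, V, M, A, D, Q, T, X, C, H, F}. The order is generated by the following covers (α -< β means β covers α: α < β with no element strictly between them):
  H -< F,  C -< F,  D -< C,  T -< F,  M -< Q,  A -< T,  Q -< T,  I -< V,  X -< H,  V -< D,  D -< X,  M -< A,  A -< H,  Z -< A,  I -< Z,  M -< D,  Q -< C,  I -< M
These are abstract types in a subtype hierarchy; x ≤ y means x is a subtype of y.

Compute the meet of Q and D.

M

Common lower bounds of {Q, D}: I, M.
The greatest among these is M.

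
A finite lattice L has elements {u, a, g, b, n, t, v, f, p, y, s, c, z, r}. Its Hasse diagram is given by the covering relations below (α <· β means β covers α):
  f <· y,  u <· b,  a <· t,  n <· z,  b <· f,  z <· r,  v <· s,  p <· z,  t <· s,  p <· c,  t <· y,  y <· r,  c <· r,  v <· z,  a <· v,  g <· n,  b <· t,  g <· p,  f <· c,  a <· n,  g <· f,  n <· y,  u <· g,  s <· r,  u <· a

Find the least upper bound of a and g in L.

n

Common upper bounds of {a, g}: n, r, y, z.
The least among these is n.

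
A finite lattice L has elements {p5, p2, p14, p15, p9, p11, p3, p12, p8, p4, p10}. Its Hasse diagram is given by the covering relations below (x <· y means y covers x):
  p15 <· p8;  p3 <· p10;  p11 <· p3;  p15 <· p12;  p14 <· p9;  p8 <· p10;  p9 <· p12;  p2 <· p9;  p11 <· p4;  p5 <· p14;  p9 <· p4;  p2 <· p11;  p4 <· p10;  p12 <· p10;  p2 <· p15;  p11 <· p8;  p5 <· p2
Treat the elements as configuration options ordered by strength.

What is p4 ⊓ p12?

Common lower bounds of {p4, p12}: p14, p2, p5, p9.
The greatest among these is p9.

p9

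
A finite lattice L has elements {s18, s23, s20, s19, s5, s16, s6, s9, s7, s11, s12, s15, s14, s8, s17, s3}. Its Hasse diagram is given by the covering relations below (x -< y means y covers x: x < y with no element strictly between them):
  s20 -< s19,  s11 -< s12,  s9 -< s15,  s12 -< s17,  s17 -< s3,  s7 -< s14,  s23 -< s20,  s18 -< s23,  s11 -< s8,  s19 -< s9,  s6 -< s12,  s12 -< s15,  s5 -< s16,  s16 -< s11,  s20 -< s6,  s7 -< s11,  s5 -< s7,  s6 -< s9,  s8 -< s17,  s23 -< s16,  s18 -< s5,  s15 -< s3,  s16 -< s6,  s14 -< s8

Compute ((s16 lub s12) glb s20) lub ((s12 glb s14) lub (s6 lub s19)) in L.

s16 ∨ s12 = s12
s12 ∧ s20 = s20
s12 ∧ s14 = s7
s6 ∨ s19 = s9
s7 ∨ s9 = s15
s20 ∨ s15 = s15

s15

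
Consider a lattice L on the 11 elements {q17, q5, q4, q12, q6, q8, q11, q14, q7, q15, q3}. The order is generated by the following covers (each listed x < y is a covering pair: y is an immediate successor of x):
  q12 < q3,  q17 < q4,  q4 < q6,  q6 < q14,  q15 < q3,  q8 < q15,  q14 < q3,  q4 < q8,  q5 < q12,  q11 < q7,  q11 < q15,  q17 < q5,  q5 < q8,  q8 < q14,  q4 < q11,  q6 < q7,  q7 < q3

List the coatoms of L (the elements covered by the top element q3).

The coatoms are exactly the elements covered by q3: q12, q14, q15, q7.

q12, q14, q15, q7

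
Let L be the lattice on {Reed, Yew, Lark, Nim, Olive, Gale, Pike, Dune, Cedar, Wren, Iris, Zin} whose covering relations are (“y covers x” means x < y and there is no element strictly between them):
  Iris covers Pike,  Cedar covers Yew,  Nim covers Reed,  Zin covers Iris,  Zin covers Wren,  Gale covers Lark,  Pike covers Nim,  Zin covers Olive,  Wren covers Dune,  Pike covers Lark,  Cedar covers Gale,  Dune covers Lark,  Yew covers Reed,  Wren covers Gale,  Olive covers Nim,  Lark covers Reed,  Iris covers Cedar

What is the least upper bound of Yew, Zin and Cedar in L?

Common upper bounds of {Yew, Zin, Cedar}: Zin.
The least among these is Zin.

Zin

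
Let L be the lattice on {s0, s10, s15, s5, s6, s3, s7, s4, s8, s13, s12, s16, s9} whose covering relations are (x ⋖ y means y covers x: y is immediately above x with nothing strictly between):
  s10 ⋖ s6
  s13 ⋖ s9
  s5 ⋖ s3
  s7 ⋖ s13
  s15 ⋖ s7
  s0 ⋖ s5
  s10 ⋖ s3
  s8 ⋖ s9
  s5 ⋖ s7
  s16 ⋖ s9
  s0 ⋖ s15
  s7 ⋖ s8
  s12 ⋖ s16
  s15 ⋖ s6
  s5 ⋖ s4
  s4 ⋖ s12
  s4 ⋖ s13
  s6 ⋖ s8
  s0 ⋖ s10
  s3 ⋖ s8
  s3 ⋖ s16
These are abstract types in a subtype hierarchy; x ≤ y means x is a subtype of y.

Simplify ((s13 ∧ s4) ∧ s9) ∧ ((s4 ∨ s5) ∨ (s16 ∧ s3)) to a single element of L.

s4

s13 ∧ s4 = s4
s4 ∧ s9 = s4
s4 ∨ s5 = s4
s16 ∧ s3 = s3
s4 ∨ s3 = s16
s4 ∧ s16 = s4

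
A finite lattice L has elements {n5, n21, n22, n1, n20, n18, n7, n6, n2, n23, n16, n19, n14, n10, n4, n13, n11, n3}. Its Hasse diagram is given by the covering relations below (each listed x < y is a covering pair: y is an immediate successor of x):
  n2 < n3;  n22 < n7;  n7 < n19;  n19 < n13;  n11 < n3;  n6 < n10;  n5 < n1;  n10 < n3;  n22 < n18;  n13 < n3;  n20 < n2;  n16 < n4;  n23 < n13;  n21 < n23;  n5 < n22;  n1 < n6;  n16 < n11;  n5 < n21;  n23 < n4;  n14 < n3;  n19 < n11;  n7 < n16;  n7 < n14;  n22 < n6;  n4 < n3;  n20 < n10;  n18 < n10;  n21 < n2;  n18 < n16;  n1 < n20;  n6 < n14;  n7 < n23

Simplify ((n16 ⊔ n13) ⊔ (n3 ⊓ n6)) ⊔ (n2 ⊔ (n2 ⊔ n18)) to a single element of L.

n3

n16 ∨ n13 = n3
n3 ∧ n6 = n6
n3 ∨ n6 = n3
n2 ∨ n18 = n3
n2 ∨ n3 = n3
n3 ∨ n3 = n3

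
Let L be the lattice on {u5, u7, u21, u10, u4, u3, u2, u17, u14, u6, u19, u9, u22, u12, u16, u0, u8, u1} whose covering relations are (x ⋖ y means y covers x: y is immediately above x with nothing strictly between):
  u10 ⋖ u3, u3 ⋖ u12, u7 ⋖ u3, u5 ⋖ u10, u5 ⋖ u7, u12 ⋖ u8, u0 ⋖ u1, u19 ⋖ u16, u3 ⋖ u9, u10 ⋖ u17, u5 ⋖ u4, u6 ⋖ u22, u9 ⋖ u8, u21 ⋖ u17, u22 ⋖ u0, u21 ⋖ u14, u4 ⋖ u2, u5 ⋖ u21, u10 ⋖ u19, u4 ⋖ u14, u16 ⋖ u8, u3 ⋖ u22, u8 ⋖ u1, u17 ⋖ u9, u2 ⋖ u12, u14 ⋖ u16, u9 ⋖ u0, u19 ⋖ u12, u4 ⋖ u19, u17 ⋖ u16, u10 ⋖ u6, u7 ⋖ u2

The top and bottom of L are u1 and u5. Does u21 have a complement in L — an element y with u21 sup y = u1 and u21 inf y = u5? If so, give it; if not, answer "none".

For every candidate y, either u21 ∨ y ≠ u1 or u21 ∧ y ≠ u5; no complement exists.

none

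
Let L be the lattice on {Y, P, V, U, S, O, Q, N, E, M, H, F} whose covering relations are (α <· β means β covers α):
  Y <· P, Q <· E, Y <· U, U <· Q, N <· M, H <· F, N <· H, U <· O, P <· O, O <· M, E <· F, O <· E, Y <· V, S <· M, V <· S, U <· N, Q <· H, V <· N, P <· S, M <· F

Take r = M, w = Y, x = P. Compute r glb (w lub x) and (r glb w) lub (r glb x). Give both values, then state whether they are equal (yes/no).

P; P; yes

w lub x = P, so r glb (w lub x) = M glb P = P.
r glb w = Y and r glb x = P, so (r glb w) lub (r glb x) = Y lub P = P.
Equal: yes.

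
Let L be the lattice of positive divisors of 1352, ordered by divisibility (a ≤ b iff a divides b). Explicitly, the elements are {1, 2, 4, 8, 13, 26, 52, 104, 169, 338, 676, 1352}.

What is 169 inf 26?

13

In the divisibility order, the meet is the greatest common divisor: gcd(169, 26) = 13.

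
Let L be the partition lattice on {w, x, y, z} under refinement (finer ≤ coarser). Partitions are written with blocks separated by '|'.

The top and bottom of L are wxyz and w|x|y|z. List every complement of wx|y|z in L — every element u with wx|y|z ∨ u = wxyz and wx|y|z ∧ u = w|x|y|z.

wyz|x, wy|xz, wz|xy, w|xyz

Need u with wx|y|z ∨ u = wxyz and wx|y|z ∧ u = w|x|y|z.
Checking each element gives: wyz|x, wy|xz, wz|xy, w|xyz.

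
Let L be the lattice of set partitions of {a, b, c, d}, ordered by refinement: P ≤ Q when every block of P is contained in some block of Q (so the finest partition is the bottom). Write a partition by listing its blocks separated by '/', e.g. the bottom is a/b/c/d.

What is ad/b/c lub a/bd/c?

The join of ad/b/c and a/bd/c merges any blocks that overlap across the partitions, giving abd/c.

abd/c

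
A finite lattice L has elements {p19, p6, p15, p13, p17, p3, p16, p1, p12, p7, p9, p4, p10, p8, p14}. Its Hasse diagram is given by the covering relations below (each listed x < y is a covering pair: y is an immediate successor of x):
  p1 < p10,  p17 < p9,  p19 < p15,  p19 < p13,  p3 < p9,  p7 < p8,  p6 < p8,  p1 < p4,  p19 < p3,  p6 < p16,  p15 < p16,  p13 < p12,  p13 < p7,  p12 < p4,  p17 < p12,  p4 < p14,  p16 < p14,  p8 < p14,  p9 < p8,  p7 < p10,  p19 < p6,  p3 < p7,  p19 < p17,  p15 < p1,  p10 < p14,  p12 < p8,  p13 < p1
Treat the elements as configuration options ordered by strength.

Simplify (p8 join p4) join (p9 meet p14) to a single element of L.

p8 ∨ p4 = p14
p9 ∧ p14 = p9
p14 ∨ p9 = p14

p14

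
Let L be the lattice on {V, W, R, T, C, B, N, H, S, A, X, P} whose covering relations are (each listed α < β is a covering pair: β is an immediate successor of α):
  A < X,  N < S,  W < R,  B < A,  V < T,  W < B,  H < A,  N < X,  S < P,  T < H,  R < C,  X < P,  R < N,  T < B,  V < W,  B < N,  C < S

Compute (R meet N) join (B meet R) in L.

R

R ∧ N = R
B ∧ R = W
R ∨ W = R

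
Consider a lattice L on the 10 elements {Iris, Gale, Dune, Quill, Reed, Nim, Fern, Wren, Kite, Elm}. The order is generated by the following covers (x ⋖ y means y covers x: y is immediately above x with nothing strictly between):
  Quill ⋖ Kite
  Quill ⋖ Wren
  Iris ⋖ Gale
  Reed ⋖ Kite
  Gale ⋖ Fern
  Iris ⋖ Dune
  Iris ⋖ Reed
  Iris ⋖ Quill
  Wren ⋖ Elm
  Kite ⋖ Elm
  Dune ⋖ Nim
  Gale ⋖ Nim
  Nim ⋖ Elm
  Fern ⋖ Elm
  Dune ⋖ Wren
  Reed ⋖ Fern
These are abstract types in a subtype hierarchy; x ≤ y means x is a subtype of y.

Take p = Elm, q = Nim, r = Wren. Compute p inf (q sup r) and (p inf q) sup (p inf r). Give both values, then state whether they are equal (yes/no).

Elm; Elm; yes

q sup r = Elm, so p inf (q sup r) = Elm inf Elm = Elm.
p inf q = Nim and p inf r = Wren, so (p inf q) sup (p inf r) = Nim sup Wren = Elm.
Equal: yes.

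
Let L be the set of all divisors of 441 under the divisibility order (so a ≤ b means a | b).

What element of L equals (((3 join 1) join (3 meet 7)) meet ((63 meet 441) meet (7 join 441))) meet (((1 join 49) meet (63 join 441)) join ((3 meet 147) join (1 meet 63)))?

3 ∨ 1 = 3
3 ∧ 7 = 1
3 ∨ 1 = 3
63 ∧ 441 = 63
7 ∨ 441 = 441
63 ∧ 441 = 63
3 ∧ 63 = 3
1 ∨ 49 = 49
63 ∨ 441 = 441
49 ∧ 441 = 49
3 ∧ 147 = 3
1 ∧ 63 = 1
3 ∨ 1 = 3
49 ∨ 3 = 147
3 ∧ 147 = 3

3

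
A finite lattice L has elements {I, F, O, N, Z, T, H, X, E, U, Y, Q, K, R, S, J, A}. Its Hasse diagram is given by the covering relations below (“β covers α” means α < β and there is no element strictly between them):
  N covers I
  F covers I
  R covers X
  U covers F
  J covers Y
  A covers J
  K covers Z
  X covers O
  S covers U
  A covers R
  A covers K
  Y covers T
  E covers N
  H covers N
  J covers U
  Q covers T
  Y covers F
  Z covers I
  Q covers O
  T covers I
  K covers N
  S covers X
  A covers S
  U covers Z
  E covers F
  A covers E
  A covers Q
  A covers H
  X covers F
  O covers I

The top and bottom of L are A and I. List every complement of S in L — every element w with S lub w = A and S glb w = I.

Need w with S ∨ w = A and S ∧ w = I.
Checking each element gives: H, N, T.

H, N, T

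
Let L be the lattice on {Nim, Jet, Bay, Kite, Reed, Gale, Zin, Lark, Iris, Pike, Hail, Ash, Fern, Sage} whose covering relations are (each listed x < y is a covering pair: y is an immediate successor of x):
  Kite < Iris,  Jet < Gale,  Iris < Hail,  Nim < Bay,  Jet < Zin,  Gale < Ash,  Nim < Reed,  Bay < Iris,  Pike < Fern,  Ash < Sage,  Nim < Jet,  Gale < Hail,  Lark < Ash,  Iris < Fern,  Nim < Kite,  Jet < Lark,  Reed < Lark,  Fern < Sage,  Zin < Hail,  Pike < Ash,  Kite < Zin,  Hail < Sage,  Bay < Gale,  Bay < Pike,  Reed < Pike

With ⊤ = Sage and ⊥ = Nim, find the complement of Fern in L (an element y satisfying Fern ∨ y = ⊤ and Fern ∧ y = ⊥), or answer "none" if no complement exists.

Jet

Need y with Fern ∨ y = Sage and Fern ∧ y = Nim.
Checking each element gives: Jet.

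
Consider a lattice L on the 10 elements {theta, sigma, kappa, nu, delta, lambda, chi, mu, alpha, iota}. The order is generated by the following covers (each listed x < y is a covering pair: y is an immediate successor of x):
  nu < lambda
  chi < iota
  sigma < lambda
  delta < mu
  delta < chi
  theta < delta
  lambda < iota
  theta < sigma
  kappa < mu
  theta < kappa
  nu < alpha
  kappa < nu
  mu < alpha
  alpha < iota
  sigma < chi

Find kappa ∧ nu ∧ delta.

Common lower bounds of {kappa, nu, delta}: theta.
The greatest among these is theta.

theta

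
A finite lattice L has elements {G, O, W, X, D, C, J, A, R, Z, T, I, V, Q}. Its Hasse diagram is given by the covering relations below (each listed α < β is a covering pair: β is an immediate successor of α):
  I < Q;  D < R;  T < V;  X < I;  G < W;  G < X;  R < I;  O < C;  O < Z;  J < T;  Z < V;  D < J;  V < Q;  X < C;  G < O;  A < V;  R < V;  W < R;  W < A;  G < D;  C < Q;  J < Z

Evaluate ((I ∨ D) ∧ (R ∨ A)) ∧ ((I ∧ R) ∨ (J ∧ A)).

R

I ∨ D = I
R ∨ A = V
I ∧ V = R
I ∧ R = R
J ∧ A = G
R ∨ G = R
R ∧ R = R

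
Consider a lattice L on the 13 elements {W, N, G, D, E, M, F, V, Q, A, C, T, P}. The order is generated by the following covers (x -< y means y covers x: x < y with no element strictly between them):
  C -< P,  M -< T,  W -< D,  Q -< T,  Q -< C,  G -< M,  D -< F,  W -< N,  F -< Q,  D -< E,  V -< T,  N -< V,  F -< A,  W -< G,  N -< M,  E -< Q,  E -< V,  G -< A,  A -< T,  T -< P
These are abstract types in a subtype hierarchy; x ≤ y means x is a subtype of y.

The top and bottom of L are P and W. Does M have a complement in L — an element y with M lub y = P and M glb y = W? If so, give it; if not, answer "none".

C

Need y with M ∨ y = P and M ∧ y = W.
Checking each element gives: C.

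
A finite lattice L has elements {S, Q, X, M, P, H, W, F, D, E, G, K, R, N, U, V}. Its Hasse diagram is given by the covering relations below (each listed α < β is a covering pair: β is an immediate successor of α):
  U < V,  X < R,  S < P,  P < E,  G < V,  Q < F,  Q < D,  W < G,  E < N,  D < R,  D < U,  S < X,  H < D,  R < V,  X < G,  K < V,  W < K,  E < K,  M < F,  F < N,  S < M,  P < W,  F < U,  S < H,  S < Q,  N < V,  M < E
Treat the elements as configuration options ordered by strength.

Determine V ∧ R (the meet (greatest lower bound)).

R

Common lower bounds of {V, R}: D, H, Q, R, S, X.
The greatest among these is R.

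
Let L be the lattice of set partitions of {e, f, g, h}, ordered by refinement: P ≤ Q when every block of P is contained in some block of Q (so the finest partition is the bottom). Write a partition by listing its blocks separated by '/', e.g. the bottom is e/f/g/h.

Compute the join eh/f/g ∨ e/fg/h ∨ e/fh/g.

Common upper bounds of {eh/f/g, e/fg/h, e/fh/g}: efgh.
The least among these is efgh.

efgh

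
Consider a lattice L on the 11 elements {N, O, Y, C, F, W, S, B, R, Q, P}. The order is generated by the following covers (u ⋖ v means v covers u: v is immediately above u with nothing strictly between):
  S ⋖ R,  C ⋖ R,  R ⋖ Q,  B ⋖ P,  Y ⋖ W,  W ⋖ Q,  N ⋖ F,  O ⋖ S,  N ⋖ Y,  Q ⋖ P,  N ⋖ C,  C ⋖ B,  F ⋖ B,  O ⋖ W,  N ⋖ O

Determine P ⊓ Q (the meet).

Q

Common lower bounds of {P, Q}: C, N, O, Q, R, S, W, Y.
The greatest among these is Q.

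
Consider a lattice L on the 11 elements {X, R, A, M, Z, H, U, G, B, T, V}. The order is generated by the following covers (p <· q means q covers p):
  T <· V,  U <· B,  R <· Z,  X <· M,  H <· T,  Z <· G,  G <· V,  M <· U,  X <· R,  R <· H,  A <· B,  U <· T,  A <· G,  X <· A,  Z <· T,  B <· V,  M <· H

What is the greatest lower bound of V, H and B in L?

M

Common lower bounds of {V, H, B}: M, X.
The greatest among these is M.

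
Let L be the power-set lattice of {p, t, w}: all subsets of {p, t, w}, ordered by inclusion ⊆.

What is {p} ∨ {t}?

Common upper bounds of {{p}, {t}}: {p,t,w}, {p,t}.
The least among these is {p,t}.

{p,t}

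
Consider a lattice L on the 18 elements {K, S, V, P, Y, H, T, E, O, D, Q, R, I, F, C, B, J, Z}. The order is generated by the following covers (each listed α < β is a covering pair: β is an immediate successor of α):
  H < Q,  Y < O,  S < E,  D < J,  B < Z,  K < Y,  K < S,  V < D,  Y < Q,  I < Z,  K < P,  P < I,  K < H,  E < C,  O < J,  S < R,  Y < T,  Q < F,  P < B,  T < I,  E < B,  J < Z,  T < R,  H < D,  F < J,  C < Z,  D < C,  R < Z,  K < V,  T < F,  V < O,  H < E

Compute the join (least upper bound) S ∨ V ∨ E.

Common upper bounds of {S, V, E}: C, Z.
The least among these is C.

C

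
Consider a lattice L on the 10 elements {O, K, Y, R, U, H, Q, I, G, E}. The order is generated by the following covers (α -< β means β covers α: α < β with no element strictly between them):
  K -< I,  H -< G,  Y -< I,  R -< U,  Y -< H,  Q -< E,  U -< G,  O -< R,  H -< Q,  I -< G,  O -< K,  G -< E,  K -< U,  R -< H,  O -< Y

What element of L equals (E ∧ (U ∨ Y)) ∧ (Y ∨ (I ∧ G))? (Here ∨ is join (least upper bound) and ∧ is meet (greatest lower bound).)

I

U ∨ Y = G
E ∧ G = G
I ∧ G = I
Y ∨ I = I
G ∧ I = I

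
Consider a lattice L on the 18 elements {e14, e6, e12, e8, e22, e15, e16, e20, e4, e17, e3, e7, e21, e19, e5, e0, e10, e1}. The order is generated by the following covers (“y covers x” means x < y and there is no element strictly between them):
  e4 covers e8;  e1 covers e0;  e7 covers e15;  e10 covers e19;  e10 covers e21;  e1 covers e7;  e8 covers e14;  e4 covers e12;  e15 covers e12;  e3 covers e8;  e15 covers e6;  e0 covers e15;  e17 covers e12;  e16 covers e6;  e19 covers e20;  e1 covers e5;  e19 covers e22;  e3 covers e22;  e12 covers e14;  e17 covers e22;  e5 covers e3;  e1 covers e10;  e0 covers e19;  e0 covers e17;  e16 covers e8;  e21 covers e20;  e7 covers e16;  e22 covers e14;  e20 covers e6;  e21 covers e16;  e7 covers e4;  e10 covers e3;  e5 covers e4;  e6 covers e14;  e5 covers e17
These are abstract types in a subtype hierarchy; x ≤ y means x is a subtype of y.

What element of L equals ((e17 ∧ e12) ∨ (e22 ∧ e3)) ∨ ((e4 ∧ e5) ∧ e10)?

e17 ∧ e12 = e12
e22 ∧ e3 = e22
e12 ∨ e22 = e17
e4 ∧ e5 = e4
e4 ∧ e10 = e8
e17 ∨ e8 = e5

e5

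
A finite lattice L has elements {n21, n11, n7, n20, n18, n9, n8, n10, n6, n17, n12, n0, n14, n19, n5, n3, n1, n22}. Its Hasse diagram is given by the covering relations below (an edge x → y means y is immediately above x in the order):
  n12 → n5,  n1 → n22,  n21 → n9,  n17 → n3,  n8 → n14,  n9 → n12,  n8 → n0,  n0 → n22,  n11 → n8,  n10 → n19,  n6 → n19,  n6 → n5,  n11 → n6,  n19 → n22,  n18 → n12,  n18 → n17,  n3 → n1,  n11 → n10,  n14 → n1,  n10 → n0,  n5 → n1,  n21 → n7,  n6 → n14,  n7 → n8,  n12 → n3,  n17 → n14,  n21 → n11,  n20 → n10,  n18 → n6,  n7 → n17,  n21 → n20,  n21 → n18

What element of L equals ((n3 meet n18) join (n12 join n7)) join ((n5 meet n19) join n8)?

n3 ∧ n18 = n18
n12 ∨ n7 = n3
n18 ∨ n3 = n3
n5 ∧ n19 = n6
n6 ∨ n8 = n14
n3 ∨ n14 = n1

n1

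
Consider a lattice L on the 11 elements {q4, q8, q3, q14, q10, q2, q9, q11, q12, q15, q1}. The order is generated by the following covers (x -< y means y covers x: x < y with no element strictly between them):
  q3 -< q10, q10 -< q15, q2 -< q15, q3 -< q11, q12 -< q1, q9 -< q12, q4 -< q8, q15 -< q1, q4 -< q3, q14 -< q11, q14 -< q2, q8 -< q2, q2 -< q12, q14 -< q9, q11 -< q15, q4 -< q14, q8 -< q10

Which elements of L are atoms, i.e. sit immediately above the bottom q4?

The atoms are exactly the elements that cover q4: q14, q3, q8.

q14, q3, q8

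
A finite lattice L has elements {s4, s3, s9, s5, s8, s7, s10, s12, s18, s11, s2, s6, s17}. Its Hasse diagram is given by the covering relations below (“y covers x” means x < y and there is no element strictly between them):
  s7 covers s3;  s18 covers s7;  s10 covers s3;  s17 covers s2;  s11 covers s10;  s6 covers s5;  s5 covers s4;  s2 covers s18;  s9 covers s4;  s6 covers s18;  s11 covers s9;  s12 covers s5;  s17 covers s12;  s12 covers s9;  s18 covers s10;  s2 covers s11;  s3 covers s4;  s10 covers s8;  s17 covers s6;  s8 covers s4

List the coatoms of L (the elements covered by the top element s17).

The coatoms are exactly the elements covered by s17: s12, s2, s6.

s12, s2, s6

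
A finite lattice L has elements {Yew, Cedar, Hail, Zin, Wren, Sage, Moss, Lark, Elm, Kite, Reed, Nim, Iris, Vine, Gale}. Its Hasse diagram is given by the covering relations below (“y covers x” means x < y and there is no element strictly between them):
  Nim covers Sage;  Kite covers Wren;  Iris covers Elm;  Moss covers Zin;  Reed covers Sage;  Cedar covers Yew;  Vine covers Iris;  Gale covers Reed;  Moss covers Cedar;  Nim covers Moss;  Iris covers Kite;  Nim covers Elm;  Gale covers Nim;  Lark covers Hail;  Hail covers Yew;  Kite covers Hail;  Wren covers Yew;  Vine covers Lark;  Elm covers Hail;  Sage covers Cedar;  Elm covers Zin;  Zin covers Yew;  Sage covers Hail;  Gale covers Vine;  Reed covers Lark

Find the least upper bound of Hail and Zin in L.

Common upper bounds of {Hail, Zin}: Elm, Gale, Iris, Nim, Vine.
The least among these is Elm.

Elm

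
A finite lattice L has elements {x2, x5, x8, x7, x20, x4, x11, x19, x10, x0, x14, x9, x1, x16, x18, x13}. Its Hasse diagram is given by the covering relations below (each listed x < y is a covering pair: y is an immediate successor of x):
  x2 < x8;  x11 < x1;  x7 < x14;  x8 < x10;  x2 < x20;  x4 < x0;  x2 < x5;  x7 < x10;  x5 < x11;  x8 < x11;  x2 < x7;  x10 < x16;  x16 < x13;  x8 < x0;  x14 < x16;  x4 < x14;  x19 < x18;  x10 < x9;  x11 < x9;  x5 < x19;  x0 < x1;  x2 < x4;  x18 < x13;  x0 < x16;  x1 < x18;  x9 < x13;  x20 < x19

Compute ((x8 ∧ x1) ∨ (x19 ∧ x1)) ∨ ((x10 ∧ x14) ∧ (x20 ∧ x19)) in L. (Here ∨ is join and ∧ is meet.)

x8 ∧ x1 = x8
x19 ∧ x1 = x5
x8 ∨ x5 = x11
x10 ∧ x14 = x7
x20 ∧ x19 = x20
x7 ∧ x20 = x2
x11 ∨ x2 = x11

x11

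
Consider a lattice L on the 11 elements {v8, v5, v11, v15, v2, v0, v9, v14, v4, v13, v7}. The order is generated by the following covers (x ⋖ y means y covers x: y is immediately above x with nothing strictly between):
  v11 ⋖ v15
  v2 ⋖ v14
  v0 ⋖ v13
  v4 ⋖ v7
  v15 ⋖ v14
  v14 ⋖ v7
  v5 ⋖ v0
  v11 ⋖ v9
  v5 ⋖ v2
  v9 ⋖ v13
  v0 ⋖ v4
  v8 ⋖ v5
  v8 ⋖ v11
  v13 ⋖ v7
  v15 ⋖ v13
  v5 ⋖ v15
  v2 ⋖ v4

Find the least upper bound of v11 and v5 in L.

v15

Common upper bounds of {v11, v5}: v13, v14, v15, v7.
The least among these is v15.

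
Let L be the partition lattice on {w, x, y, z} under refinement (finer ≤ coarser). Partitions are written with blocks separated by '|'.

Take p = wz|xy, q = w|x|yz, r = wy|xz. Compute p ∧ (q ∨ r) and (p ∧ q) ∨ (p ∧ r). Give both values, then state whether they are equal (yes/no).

wz|xy; w|x|y|z; no

q ∨ r = wxyz, so p ∧ (q ∨ r) = wz|xy ∧ wxyz = wz|xy.
p ∧ q = w|x|y|z and p ∧ r = w|x|y|z, so (p ∧ q) ∨ (p ∧ r) = w|x|y|z ∨ w|x|y|z = w|x|y|z.
Equal: no.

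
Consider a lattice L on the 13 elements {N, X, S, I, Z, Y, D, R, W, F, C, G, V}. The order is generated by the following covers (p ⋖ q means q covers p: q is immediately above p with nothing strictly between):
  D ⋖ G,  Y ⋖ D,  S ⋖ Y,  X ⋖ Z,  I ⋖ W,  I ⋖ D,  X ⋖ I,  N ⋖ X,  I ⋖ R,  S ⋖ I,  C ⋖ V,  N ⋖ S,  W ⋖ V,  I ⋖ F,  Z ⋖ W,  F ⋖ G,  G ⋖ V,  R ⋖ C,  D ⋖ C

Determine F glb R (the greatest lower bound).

I

Common lower bounds of {F, R}: I, N, S, X.
The greatest among these is I.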